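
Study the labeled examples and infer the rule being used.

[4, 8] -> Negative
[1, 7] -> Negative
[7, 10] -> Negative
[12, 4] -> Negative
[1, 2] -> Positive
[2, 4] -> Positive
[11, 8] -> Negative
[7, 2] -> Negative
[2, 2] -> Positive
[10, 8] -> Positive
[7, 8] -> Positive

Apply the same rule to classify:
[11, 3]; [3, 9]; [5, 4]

Negative, Negative, Positive

The distinguishing property — |first − second| ≤ 2 — holds for all the 'Positive' cases and none of the 'Negative' cases.
[11, 3]: |11−3| = 8 — does not pass, so Negative.
[3, 9]: |3−9| = 6 — does not pass, so Negative.
[5, 4]: |5−4| = 1 — fits, so Positive.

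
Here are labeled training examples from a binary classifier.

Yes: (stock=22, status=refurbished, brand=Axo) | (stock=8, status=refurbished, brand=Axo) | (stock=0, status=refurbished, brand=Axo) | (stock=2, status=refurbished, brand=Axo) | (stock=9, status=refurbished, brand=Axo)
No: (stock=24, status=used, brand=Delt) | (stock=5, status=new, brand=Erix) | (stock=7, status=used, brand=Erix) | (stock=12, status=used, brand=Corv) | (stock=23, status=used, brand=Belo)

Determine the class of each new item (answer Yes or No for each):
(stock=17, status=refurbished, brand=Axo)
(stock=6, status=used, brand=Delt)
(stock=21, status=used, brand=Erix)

The classifier is using: brand is Axo.
(stock=17, status=refurbished, brand=Axo): brand is Axo, fits → Yes.
(stock=6, status=used, brand=Delt): brand is Delt, doesn't qualify → No.
(stock=21, status=used, brand=Erix): brand is Erix, doesn't qualify → No.

Yes, No, No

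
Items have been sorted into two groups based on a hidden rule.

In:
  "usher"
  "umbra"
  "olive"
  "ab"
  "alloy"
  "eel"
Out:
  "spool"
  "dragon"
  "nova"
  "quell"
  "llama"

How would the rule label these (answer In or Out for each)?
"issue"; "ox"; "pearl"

The simplest hypothesis consistent with all the labels is: starts with a vowel.
"issue": starts with 'i' — meets the rule, so In. "ox": starts with 'o' — meets the rule, so In. "pearl": starts with 'p' — does not fit, so Out.

In, In, Out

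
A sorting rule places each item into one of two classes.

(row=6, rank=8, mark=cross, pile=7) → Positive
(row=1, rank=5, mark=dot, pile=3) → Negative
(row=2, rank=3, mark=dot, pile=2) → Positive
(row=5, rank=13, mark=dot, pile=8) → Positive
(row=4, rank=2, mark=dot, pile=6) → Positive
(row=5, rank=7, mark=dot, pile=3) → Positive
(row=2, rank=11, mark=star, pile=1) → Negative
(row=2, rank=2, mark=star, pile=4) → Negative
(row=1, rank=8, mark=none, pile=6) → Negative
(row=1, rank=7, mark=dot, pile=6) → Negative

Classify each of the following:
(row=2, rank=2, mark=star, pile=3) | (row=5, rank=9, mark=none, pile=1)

Rule: rank = 3 OR row ≥ 4. This holds for each 'Positive' example and fails for each 'Negative' one.
Negative: (row=2, rank=2, mark=star, pile=3), since rank = 2, row = 2. Positive: (row=5, rank=9, mark=none, pile=1), since rank = 9, row = 5.

Negative, Positive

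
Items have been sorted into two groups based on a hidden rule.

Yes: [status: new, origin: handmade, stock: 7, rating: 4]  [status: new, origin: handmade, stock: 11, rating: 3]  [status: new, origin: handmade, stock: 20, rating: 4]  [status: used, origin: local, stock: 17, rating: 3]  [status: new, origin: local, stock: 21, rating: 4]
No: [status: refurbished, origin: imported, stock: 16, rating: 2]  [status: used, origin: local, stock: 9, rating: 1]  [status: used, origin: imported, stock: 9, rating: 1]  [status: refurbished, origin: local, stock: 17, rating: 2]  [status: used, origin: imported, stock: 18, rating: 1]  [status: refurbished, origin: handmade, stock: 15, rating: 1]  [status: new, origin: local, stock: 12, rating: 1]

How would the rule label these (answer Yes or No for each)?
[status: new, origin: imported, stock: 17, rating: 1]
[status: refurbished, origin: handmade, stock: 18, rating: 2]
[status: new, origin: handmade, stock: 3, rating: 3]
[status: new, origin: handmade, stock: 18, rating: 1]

No, No, Yes, No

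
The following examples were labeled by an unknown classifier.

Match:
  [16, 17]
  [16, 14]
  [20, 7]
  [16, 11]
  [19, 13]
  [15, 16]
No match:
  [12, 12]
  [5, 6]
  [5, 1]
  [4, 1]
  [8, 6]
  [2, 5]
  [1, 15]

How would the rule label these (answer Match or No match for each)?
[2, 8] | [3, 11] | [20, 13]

No match, No match, Match

One predicate separates the groups cleanly: sum ≥ 27.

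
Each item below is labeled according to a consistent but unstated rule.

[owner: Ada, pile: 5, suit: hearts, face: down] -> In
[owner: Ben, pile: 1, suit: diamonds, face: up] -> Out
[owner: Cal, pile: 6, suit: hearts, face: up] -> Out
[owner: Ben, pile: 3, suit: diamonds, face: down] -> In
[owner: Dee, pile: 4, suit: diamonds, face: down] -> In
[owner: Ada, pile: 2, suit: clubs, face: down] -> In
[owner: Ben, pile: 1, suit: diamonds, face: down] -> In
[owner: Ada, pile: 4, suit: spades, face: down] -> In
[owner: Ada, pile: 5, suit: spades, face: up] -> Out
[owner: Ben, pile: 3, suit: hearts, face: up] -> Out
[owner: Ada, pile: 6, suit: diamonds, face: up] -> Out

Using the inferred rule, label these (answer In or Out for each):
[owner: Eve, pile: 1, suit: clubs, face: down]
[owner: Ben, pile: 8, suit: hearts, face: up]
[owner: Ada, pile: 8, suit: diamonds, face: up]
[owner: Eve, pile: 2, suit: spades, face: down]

Rule: face is down. This holds for each 'In' example and fails for each 'Out' one.
In: [owner: Eve, pile: 1, suit: clubs, face: down], since face is down. Out: [owner: Ben, pile: 8, suit: hearts, face: up], since face is up. Out: [owner: Ada, pile: 8, suit: diamonds, face: up], since face is up. In: [owner: Eve, pile: 2, suit: spades, face: down], since face is down.

In, Out, Out, In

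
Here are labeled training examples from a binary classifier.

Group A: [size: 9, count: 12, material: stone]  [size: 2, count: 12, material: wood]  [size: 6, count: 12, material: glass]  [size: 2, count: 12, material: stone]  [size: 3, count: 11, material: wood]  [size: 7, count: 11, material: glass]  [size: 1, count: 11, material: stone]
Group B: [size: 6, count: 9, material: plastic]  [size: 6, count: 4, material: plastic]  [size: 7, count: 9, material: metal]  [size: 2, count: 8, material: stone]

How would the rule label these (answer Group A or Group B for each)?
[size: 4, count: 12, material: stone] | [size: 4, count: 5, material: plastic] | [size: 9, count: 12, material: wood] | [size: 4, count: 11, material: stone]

Group A, Group B, Group A, Group A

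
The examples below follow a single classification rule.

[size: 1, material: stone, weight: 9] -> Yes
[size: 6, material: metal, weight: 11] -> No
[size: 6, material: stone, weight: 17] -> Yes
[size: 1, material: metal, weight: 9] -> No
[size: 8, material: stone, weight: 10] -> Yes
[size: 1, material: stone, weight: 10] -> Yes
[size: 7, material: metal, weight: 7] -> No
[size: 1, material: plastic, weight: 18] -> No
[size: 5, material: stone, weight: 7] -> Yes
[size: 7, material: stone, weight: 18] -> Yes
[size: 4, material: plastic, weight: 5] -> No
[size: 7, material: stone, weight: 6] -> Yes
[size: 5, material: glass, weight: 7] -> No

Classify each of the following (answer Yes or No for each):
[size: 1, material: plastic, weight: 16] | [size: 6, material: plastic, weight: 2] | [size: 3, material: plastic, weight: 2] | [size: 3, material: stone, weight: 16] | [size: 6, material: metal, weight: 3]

No, No, No, Yes, No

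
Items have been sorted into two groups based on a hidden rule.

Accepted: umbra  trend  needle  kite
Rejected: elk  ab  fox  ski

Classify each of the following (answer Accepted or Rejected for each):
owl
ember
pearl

The classifier is using: length ≥ 4.
owl → length 3 → Rejected. ember → length 5 → Accepted. pearl → length 5 → Accepted.

Rejected, Accepted, Accepted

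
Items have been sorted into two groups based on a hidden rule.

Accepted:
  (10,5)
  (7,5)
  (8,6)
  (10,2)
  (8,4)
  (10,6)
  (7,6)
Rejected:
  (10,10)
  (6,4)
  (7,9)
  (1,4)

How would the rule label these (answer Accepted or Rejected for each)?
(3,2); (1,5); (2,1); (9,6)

All 'Accepted' examples share one property — first > second AND sum ≥ 12 — and every 'Rejected' example lacks it.
(3,2): 3 > 2, 3+2 = 5, does not fit → Rejected. (1,5): 1 < 5, 1+5 = 6, does not fit → Rejected. (2,1): 2 > 1, 2+1 = 3, does not fit → Rejected. (9,6): 9 > 6, 9+6 = 15, meets the rule → Accepted.

Rejected, Rejected, Rejected, Accepted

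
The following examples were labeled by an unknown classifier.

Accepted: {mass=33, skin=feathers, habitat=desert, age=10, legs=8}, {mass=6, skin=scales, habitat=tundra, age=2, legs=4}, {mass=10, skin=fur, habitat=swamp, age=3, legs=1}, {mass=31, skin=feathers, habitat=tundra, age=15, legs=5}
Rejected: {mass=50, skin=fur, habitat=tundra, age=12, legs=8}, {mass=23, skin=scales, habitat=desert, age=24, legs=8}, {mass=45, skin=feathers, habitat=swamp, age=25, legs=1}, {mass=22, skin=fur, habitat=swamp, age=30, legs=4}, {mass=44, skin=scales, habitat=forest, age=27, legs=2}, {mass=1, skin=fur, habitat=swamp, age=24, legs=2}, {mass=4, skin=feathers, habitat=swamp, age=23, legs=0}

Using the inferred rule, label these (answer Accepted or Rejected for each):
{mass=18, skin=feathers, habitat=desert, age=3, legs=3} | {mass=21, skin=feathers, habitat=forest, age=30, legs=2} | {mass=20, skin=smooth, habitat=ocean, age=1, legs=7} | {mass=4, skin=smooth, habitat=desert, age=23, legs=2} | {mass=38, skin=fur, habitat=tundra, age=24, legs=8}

Accepted, Rejected, Accepted, Rejected, Rejected

Every 'Accepted' example satisfies: age ≤ 15 AND mass ≤ 33. None of the 'Rejected' examples do.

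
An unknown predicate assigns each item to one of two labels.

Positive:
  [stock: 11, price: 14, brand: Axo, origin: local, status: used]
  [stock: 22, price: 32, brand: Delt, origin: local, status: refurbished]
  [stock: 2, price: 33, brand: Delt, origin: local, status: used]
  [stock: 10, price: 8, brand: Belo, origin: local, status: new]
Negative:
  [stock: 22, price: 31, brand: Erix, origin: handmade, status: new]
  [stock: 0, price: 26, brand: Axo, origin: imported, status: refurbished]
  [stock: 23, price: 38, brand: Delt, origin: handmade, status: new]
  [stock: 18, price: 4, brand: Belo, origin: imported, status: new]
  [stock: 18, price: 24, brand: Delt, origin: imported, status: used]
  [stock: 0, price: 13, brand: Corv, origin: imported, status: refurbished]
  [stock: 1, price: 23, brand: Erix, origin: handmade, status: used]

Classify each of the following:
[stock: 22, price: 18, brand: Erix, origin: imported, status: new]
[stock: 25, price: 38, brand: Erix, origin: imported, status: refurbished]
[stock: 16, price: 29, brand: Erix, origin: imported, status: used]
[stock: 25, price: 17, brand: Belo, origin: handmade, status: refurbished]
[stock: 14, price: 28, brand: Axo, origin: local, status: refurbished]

'Positive' ⟺ origin is local.
[stock: 22, price: 18, brand: Erix, origin: imported, status: new]: origin is imported — does not satisfy this, so Negative. [stock: 25, price: 38, brand: Erix, origin: imported, status: refurbished]: origin is imported — does not satisfy this, so Negative. [stock: 16, price: 29, brand: Erix, origin: imported, status: used]: origin is imported — does not satisfy this, so Negative. [stock: 25, price: 17, brand: Belo, origin: handmade, status: refurbished]: origin is handmade — does not satisfy this, so Negative. [stock: 14, price: 28, brand: Axo, origin: local, status: refurbished]: origin is local — checks out, so Positive.

Negative, Negative, Negative, Negative, Positive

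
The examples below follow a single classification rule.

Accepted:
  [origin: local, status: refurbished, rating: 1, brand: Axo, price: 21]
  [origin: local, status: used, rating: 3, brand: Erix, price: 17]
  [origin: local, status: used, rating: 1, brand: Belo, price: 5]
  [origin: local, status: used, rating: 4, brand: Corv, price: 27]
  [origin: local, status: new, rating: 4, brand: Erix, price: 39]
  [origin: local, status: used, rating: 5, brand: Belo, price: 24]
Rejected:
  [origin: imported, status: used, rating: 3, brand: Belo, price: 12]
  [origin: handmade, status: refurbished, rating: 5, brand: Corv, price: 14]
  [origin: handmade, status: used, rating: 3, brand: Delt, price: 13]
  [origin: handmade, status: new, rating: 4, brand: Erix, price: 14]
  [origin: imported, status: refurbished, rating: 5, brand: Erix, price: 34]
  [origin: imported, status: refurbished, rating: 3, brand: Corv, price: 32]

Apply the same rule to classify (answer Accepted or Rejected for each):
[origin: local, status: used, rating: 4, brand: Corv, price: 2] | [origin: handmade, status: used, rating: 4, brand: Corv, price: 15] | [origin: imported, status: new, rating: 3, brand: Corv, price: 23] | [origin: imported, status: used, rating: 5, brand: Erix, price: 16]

Every 'Accepted' example satisfies: origin is local. None of the 'Rejected' examples do.
Accepted: [origin: local, status: used, rating: 4, brand: Corv, price: 2], since origin is local.
Rejected: [origin: handmade, status: used, rating: 4, brand: Corv, price: 15], since origin is handmade.
Rejected: [origin: imported, status: new, rating: 3, brand: Corv, price: 23], since origin is imported.
Rejected: [origin: imported, status: used, rating: 5, brand: Erix, price: 16], since origin is imported.

Accepted, Rejected, Rejected, Rejected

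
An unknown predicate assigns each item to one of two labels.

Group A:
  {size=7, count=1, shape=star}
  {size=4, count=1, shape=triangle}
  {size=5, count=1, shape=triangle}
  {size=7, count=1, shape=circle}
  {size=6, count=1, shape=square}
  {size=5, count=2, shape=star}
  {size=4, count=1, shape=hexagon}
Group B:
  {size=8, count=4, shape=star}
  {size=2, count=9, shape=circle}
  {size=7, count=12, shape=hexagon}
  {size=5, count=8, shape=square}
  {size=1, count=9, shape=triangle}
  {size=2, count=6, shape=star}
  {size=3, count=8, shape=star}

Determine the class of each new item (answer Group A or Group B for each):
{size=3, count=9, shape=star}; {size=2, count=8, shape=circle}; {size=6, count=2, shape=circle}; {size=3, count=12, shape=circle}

Group B, Group B, Group A, Group B

The classifier is using: count ≤ 2.
Group B: {size=3, count=9, shape=star}, since count = 9. Group B: {size=2, count=8, shape=circle}, since count = 8. Group A: {size=6, count=2, shape=circle}, since count = 2. Group B: {size=3, count=12, shape=circle}, since count = 12.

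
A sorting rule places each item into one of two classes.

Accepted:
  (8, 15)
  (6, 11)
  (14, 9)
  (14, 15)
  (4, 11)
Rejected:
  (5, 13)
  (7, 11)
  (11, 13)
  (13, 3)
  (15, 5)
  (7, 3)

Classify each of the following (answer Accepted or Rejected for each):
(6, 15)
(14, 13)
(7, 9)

Accepted, Accepted, Rejected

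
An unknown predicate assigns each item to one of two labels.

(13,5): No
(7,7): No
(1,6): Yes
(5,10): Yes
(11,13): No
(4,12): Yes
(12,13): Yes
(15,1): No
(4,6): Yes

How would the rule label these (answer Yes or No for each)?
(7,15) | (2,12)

No, Yes

The common property of the 'Yes' items is: product is even. No 'No' item has it.
(7,15): 7·15 = 105, doesn't qualify → No. (2,12): 2·12 = 24, fits → Yes.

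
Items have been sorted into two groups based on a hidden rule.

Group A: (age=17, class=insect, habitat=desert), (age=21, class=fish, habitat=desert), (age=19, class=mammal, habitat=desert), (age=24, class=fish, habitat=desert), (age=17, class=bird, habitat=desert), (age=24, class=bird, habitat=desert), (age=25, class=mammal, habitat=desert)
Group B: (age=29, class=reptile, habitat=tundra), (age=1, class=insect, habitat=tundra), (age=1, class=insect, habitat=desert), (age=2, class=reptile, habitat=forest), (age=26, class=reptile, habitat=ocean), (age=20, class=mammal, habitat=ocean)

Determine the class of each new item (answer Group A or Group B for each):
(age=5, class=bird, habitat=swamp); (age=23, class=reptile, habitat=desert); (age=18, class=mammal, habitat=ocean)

All 'Group A' examples share one property — habitat is desert AND age ≥ 2 — and every 'Group B' example lacks it.

Group B, Group A, Group B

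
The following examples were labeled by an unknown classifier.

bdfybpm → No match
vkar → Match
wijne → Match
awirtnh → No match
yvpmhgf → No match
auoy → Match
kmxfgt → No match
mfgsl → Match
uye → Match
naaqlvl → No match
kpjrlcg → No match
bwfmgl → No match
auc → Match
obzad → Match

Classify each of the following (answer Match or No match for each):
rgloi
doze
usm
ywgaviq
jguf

The simplest hypothesis consistent with all the labels is: length ≤ 5.
rgloi → length 5 → Match.
doze → length 4 → Match.
usm → length 3 → Match.
ywgaviq → length 7 → No match.
jguf → length 4 → Match.

Match, Match, Match, No match, Match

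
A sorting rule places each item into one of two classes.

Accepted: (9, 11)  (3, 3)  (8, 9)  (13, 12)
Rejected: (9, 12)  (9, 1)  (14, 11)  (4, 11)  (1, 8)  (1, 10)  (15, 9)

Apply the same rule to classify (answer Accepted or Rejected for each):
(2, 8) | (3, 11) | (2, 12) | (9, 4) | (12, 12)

Rejected, Rejected, Rejected, Rejected, Accepted

All 'Accepted' examples share one property — |first − second| ≤ 2 — and every 'Rejected' example lacks it.
(2, 8): |2−8| = 6, fails the rule → Rejected. (3, 11): |3−11| = 8, fails the rule → Rejected. (2, 12): |2−12| = 10, fails the rule → Rejected. (9, 4): |9−4| = 5, fails the rule → Rejected. (12, 12): |12−12| = 0, passes → Accepted.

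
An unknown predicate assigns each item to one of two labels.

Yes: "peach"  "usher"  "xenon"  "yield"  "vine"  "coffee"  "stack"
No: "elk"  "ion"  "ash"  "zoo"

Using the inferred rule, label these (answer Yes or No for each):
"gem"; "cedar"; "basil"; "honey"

Rule: length ≥ 4. This holds for each 'Yes' example and fails for each 'No' one.

No, Yes, Yes, Yes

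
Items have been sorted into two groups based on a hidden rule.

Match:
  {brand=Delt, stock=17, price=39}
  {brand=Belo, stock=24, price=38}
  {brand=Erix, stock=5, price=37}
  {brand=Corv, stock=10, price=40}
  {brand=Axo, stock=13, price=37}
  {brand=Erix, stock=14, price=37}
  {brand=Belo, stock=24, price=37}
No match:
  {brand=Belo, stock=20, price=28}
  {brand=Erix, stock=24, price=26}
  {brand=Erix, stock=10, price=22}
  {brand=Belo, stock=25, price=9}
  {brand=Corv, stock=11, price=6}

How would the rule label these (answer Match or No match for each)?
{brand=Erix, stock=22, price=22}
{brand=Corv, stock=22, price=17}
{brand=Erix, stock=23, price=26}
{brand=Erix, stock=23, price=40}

No match, No match, No match, Match

The common property of the 'Match' items is: price ≥ 37. No 'No match' item has it.
No match: {brand=Erix, stock=22, price=22}, since price = 22. No match: {brand=Corv, stock=22, price=17}, since price = 17. No match: {brand=Erix, stock=23, price=26}, since price = 26. Match: {brand=Erix, stock=23, price=40}, since price = 40.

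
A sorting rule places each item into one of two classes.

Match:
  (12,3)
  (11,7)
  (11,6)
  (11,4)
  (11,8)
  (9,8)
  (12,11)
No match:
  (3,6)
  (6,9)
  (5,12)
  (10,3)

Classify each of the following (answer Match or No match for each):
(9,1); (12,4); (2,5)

The simplest hypothesis consistent with all the labels is: first > second AND sum ≥ 15.

No match, Match, No match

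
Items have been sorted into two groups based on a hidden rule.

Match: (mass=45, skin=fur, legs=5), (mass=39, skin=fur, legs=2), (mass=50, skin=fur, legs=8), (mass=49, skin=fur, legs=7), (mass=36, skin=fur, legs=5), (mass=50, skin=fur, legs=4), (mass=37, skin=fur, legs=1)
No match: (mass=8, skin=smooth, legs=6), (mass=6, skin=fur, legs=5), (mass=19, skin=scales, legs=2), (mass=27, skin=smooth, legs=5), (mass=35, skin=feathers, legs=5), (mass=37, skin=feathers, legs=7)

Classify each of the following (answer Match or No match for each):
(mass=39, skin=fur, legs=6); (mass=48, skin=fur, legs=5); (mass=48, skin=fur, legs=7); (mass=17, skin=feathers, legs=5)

All 'Match' examples share one property — skin is fur AND mass ≥ 8 — and every 'No match' example lacks it.
Match: (mass=39, skin=fur, legs=6), since skin is fur, mass = 39.
Match: (mass=48, skin=fur, legs=5), since skin is fur, mass = 48.
Match: (mass=48, skin=fur, legs=7), since skin is fur, mass = 48.
No match: (mass=17, skin=feathers, legs=5), since skin is feathers, mass = 17.

Match, Match, Match, No match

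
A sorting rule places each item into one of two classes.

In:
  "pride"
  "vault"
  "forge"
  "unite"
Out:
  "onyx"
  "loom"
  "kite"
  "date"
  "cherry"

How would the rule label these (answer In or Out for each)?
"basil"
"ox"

'In' ⟺ odd length.
In: "basil", since length 5. Out: "ox", since length 2.

In, Out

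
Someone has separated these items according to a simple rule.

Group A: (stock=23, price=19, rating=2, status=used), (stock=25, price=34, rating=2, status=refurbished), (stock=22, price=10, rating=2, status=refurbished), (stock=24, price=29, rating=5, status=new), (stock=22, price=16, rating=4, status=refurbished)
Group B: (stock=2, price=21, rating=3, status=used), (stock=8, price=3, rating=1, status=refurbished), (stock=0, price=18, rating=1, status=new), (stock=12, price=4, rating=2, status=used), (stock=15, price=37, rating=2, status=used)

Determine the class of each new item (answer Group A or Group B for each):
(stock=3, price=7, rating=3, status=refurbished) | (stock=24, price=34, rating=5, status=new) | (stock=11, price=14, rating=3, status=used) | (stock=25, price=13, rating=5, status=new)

All 'Group A' examples share one property — stock ≥ 22 — and every 'Group B' example lacks it.
(stock=3, price=7, rating=3, status=refurbished) → stock = 3 → Group B. (stock=24, price=34, rating=5, status=new) → stock = 24 → Group A. (stock=11, price=14, rating=3, status=used) → stock = 11 → Group B. (stock=25, price=13, rating=5, status=new) → stock = 25 → Group A.

Group B, Group A, Group B, Group A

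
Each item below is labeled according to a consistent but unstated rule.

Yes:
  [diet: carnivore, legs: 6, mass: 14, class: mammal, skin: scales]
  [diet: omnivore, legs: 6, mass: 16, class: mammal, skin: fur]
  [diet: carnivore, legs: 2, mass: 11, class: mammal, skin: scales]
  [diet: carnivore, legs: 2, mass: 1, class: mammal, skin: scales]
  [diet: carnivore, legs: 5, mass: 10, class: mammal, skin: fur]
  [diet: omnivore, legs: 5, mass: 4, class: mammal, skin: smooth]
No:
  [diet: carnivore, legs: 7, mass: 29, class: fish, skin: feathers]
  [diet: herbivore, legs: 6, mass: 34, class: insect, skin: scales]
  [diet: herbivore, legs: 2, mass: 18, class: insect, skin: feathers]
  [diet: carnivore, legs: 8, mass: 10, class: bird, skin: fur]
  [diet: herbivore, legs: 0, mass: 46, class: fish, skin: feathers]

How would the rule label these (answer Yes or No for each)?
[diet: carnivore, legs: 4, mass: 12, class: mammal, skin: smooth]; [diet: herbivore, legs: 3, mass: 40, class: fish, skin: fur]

Yes, No

The simplest hypothesis consistent with all the labels is: class is mammal.
Yes: [diet: carnivore, legs: 4, mass: 12, class: mammal, skin: smooth], since class is mammal. No: [diet: herbivore, legs: 3, mass: 40, class: fish, skin: fur], since class is fish.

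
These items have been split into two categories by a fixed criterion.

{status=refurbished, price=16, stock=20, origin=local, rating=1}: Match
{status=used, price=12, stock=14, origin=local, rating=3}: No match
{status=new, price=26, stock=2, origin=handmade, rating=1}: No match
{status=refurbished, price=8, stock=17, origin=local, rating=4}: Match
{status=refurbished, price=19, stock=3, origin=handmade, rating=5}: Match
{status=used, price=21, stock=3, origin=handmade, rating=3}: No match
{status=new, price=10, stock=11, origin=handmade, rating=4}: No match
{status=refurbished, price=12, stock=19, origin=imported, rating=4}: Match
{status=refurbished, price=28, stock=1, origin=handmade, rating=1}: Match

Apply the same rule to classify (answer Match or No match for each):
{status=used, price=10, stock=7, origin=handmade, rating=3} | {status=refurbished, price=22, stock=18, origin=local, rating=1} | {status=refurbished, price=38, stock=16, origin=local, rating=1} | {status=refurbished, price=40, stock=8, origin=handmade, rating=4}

Every 'Match' example satisfies: status is refurbished. None of the 'No match' examples do.
No match: {status=used, price=10, stock=7, origin=handmade, rating=3}, since status is used.
Match: {status=refurbished, price=22, stock=18, origin=local, rating=1}, since status is refurbished.
Match: {status=refurbished, price=38, stock=16, origin=local, rating=1}, since status is refurbished.
Match: {status=refurbished, price=40, stock=8, origin=handmade, rating=4}, since status is refurbished.

No match, Match, Match, Match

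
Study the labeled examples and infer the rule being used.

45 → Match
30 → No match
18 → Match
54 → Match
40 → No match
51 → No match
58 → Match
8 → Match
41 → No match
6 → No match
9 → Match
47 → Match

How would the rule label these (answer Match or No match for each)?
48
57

The simplest hypothesis consistent with all the labels is: digit sum ≥ 7.
48: Match (digit sum 4+8 = 12).
57: Match (digit sum 5+7 = 12).

Match, Match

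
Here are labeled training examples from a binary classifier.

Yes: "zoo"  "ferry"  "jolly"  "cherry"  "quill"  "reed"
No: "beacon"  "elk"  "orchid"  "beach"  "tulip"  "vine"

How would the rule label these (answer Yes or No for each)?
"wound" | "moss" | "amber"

No, Yes, No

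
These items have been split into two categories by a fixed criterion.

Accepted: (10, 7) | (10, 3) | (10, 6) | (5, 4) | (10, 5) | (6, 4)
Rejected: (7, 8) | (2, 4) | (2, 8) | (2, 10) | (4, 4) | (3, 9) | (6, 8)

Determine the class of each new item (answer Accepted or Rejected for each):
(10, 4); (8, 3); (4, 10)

The distinguishing property — first > second — holds for all the 'Accepted' cases and none of the 'Rejected' cases.
(10, 4): 10 > 4 — meets the rule, so Accepted. (8, 3): 8 > 3 — meets the rule, so Accepted. (4, 10): 4 < 10 — fails this test, so Rejected.

Accepted, Accepted, Rejected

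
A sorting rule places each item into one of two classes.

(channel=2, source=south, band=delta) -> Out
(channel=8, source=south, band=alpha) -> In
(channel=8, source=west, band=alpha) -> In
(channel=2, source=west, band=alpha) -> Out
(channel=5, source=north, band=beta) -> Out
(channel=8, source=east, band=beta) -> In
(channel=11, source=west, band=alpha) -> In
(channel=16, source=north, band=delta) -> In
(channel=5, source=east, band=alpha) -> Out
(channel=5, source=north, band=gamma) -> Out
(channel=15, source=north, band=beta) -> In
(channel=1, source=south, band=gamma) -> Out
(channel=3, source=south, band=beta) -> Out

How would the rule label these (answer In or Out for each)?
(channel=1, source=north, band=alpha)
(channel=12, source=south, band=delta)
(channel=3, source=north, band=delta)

The rule appears to be: channel ≥ 8.
(channel=1, source=north, band=alpha): channel = 1, does not satisfy this → Out.
(channel=12, source=south, band=delta): channel = 12, passes → In.
(channel=3, source=north, band=delta): channel = 3, does not satisfy this → Out.

Out, In, Out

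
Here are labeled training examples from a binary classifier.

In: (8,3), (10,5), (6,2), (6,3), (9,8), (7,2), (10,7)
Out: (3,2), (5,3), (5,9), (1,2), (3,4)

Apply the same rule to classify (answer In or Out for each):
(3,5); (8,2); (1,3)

Out, In, Out

'In' ⟺ first ≥ 6.
(3,5): first 3 — does not fit, so Out.
(8,2): first 8 — passes, so In.
(1,3): first 1 — does not fit, so Out.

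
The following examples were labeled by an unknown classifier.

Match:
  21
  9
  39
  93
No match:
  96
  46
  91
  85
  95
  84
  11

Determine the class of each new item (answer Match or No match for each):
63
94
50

Match, No match, No match

Comparing the two groups points to one rule — ≡ 3 (mod 6).
63 → 63 mod 6 = 3 → Match.
94 → 94 mod 6 = 4 → No match.
50 → 50 mod 6 = 2 → No match.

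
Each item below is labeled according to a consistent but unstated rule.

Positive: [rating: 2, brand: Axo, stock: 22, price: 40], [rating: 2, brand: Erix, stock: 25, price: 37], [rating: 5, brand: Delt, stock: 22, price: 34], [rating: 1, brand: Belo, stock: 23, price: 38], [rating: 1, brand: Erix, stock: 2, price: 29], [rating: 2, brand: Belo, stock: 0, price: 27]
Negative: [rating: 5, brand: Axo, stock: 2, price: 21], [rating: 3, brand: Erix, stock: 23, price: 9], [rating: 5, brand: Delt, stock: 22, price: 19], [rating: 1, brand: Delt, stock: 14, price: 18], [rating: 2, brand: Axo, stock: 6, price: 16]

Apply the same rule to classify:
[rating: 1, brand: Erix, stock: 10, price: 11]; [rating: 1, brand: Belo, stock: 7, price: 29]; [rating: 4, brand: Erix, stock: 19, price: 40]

Negative, Positive, Positive

Every 'Positive' example satisfies: price ≥ 27. None of the 'Negative' examples do.
Negative: [rating: 1, brand: Erix, stock: 10, price: 11], since price = 11. Positive: [rating: 1, brand: Belo, stock: 7, price: 29], since price = 29. Positive: [rating: 4, brand: Erix, stock: 19, price: 40], since price = 40.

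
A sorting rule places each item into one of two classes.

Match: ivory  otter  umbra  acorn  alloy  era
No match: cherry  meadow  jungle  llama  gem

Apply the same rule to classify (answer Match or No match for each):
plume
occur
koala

Checking candidate rules against both groups, what survives is: starts with a vowel.
plume: No match (starts with 'p'). occur: Match (starts with 'o'). koala: No match (starts with 'k').

No match, Match, No match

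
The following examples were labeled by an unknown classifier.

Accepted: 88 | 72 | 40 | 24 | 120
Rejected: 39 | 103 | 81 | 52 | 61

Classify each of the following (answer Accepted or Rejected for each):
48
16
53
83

Every 'Accepted' example satisfies: multiple of 8. None of the 'Rejected' examples do.
48 → 48 = 8·6 → Accepted. 16 → 16 = 8·2 → Accepted. 53 → 53 = 8·6 + 5 → Rejected. 83 → 83 = 8·10 + 3 → Rejected.

Accepted, Accepted, Rejected, Rejected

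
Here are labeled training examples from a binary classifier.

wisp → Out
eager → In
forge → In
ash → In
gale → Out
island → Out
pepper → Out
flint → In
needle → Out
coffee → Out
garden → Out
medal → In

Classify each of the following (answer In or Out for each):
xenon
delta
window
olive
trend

Checking candidate rules against both groups, what survives is: odd length.
xenon: In (length 5).
delta: In (length 5).
window: Out (length 6).
olive: In (length 5).
trend: In (length 5).

In, In, Out, In, In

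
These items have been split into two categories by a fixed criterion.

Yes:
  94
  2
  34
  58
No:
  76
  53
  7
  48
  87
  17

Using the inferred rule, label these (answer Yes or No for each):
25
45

No, No

The distinguishing property — ≡ 2 (mod 4) — holds for all the 'Yes' cases and none of the 'No' cases.
25: 25 mod 4 = 1 — doesn't match, so No. 45: 45 mod 4 = 1 — doesn't match, so No.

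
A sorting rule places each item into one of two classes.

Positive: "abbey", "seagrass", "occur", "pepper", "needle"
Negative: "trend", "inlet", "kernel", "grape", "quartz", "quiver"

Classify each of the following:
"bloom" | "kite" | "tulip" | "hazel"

The rule appears to be: has a double letter.
"bloom" — 'oo' doubled, hence Positive. "kite" — no doubled letter, hence Negative. "tulip" — no doubled letter, hence Negative. "hazel" — no doubled letter, hence Negative.

Positive, Negative, Negative, Negative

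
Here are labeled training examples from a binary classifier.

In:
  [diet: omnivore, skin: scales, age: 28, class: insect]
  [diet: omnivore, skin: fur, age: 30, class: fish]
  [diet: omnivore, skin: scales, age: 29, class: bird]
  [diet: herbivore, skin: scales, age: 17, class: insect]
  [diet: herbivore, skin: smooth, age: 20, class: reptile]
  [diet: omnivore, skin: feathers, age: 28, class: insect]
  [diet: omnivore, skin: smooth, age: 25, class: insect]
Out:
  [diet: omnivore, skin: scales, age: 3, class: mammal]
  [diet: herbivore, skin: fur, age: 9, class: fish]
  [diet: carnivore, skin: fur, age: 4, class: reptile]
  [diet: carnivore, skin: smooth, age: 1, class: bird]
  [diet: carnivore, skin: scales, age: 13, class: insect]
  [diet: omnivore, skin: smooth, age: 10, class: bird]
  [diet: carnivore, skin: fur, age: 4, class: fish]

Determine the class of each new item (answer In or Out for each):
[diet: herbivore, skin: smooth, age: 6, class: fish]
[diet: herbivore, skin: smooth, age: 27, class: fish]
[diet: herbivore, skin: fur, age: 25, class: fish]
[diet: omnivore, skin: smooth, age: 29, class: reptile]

Out, In, In, In

The common property of the 'In' items is: age ≥ 17. No 'Out' item has it.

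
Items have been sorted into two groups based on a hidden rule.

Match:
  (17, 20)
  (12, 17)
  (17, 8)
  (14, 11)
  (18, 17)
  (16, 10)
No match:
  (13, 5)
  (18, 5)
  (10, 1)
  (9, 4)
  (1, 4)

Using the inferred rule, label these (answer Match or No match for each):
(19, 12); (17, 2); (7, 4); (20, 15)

Match, No match, No match, Match

Rule: sum ≥ 25. This holds for each 'Match' example and fails for each 'No match' one.
(19, 12): 19+12 = 31, qualifies → Match. (17, 2): 17+2 = 19, fails this test → No match. (7, 4): 7+4 = 11, fails this test → No match. (20, 15): 20+15 = 35, qualifies → Match.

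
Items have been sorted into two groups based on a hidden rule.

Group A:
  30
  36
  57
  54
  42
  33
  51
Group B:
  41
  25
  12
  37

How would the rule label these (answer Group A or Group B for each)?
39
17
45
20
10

Group A, Group B, Group A, Group B, Group B

One predicate separates the groups cleanly: multiple of 3 AND at least 25.
39 → 39 = 3·13, 39 ≥ 25 → Group A. 17 → 17 = 3·5 + 2, 17 < 25 → Group B. 45 → 45 = 3·15, 45 ≥ 25 → Group A. 20 → 20 = 3·6 + 2, 20 < 25 → Group B. 10 → 10 = 3·3 + 1, 10 < 25 → Group B.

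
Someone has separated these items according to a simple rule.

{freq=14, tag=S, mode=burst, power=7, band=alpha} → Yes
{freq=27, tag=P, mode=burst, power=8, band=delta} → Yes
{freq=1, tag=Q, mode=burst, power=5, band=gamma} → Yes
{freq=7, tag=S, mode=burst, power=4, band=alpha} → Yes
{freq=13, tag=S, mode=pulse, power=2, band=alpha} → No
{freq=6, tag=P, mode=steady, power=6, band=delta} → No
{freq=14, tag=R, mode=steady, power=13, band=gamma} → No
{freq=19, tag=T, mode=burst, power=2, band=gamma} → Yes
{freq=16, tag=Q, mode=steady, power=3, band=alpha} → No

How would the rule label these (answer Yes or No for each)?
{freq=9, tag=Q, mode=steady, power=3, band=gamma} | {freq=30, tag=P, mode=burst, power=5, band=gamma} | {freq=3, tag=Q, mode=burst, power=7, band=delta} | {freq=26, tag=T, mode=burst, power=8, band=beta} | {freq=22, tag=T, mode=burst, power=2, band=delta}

Rule: mode is burst. This holds for each 'Yes' example and fails for each 'No' one.
{freq=9, tag=Q, mode=steady, power=3, band=gamma} → mode is steady → No. {freq=30, tag=P, mode=burst, power=5, band=gamma} → mode is burst → Yes. {freq=3, tag=Q, mode=burst, power=7, band=delta} → mode is burst → Yes. {freq=26, tag=T, mode=burst, power=8, band=beta} → mode is burst → Yes. {freq=22, tag=T, mode=burst, power=2, band=delta} → mode is burst → Yes.

No, Yes, Yes, Yes, Yes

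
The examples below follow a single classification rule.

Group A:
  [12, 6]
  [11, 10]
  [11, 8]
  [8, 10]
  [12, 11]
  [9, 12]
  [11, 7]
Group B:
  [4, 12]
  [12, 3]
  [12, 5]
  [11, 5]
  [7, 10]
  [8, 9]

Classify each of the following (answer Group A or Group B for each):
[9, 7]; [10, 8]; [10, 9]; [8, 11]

Group B, Group A, Group A, Group A

The pattern is that an item is 'Group A' exactly when: sum ≥ 18.
[9, 7]: 9+7 = 16 — doesn't qualify, so Group B. [10, 8]: 10+8 = 18 — fits, so Group A. [10, 9]: 10+9 = 19 — fits, so Group A. [8, 11]: 8+11 = 19 — fits, so Group A.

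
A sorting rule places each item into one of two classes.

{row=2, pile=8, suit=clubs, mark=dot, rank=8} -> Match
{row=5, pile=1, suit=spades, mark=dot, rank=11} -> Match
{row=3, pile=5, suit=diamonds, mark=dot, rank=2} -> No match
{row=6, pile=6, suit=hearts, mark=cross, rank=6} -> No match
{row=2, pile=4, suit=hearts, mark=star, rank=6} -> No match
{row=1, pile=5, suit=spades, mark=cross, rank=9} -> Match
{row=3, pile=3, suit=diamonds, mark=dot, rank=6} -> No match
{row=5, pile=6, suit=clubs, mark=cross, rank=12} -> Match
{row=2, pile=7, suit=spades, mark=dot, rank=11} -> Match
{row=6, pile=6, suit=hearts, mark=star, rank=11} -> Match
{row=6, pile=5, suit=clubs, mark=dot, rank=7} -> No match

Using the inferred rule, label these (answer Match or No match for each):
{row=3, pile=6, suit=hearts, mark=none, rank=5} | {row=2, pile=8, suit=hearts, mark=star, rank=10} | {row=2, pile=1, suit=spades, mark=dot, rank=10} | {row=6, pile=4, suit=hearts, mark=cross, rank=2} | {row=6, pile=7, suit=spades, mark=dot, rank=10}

No match, Match, Match, No match, Match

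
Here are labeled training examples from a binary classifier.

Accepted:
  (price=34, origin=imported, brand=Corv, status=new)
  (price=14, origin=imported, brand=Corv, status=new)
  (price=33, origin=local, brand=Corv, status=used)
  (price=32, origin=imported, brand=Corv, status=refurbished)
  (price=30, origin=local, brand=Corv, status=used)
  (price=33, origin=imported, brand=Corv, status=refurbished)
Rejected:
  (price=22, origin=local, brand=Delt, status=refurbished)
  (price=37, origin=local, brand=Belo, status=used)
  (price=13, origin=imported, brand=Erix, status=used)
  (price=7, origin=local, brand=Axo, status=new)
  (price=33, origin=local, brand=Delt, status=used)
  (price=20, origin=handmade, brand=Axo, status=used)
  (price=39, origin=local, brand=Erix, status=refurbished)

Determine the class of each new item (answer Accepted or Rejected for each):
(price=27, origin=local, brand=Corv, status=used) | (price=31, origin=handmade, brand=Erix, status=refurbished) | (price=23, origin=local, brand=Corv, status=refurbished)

Rule: brand is Corv. This holds for each 'Accepted' example and fails for each 'Rejected' one.
Accepted: (price=27, origin=local, brand=Corv, status=used), since brand is Corv. Rejected: (price=31, origin=handmade, brand=Erix, status=refurbished), since brand is Erix. Accepted: (price=23, origin=local, brand=Corv, status=refurbished), since brand is Corv.

Accepted, Rejected, Accepted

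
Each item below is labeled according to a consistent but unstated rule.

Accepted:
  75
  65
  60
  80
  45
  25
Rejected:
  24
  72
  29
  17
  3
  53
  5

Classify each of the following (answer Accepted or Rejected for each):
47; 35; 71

'Accepted' ⟺ multiple of 5 AND at least 17.
47: 47 = 5·9 + 2, 47 ≥ 17, does not fit → Rejected. 35: 35 = 5·7, 35 ≥ 17, qualifies → Accepted. 71: 71 = 5·14 + 1, 71 ≥ 17, does not fit → Rejected.

Rejected, Accepted, Rejected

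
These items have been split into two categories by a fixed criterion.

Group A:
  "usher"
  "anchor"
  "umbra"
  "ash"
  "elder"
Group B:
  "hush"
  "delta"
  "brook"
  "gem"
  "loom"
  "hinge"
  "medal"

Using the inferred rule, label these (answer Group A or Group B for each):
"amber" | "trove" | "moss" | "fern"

Group A, Group B, Group B, Group B

Checking candidate rules against both groups, what survives is: starts with a vowel.
"amber" — starts with 'a', hence Group A. "trove" — starts with 't', hence Group B. "moss" — starts with 'm', hence Group B. "fern" — starts with 'f', hence Group B.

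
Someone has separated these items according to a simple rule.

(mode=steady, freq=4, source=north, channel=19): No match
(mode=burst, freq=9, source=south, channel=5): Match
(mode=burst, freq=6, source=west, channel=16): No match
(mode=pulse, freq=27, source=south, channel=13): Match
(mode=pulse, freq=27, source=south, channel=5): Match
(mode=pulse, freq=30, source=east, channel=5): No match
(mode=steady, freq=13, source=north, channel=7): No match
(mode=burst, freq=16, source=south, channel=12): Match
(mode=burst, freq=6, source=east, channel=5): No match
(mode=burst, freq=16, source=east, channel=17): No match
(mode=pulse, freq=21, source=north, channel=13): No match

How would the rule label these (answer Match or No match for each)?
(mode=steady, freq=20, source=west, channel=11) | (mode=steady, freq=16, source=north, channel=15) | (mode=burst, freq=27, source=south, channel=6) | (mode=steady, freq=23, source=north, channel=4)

Looking at the examples, the only property every 'Match' case has and every 'No match' case lacks is: source is south.
(mode=steady, freq=20, source=west, channel=11): source is west — fails this test, so No match. (mode=steady, freq=16, source=north, channel=15): source is north — fails this test, so No match. (mode=burst, freq=27, source=south, channel=6): source is south — has this property, so Match. (mode=steady, freq=23, source=north, channel=4): source is north — fails this test, so No match.

No match, No match, Match, No match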